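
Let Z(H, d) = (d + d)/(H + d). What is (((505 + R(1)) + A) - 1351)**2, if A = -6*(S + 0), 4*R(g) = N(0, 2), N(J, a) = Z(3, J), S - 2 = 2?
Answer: 756900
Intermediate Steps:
S = 4 (S = 2 + 2 = 4)
Z(H, d) = 2*d/(H + d) (Z(H, d) = (2*d)/(H + d) = 2*d/(H + d))
N(J, a) = 2*J/(3 + J)
R(g) = 0 (R(g) = (2*0/(3 + 0))/4 = (2*0/3)/4 = (2*0*(1/3))/4 = (1/4)*0 = 0)
A = -24 (A = -6*(4 + 0) = -6*4 = -24)
(((505 + R(1)) + A) - 1351)**2 = (((505 + 0) - 24) - 1351)**2 = ((505 - 24) - 1351)**2 = (481 - 1351)**2 = (-870)**2 = 756900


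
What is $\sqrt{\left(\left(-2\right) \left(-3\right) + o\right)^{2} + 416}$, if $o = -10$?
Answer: $12 \sqrt{3} \approx 20.785$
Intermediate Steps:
$\sqrt{\left(\left(-2\right) \left(-3\right) + o\right)^{2} + 416} = \sqrt{\left(\left(-2\right) \left(-3\right) - 10\right)^{2} + 416} = \sqrt{\left(6 - 10\right)^{2} + 416} = \sqrt{\left(-4\right)^{2} + 416} = \sqrt{16 + 416} = \sqrt{432} = 12 \sqrt{3}$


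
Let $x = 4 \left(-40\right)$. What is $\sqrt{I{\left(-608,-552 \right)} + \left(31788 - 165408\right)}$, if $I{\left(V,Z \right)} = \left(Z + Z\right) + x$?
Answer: $2 i \sqrt{33721} \approx 367.27 i$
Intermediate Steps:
$x = -160$
$I{\left(V,Z \right)} = -160 + 2 Z$ ($I{\left(V,Z \right)} = \left(Z + Z\right) - 160 = 2 Z - 160 = -160 + 2 Z$)
$\sqrt{I{\left(-608,-552 \right)} + \left(31788 - 165408\right)} = \sqrt{\left(-160 + 2 \left(-552\right)\right) + \left(31788 - 165408\right)} = \sqrt{\left(-160 - 1104\right) + \left(31788 - 165408\right)} = \sqrt{-1264 - 133620} = \sqrt{-134884} = 2 i \sqrt{33721}$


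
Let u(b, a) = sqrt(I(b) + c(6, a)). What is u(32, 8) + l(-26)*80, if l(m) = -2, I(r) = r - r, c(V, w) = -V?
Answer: -160 + I*sqrt(6) ≈ -160.0 + 2.4495*I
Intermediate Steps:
I(r) = 0
u(b, a) = I*sqrt(6) (u(b, a) = sqrt(0 - 1*6) = sqrt(0 - 6) = sqrt(-6) = I*sqrt(6))
u(32, 8) + l(-26)*80 = I*sqrt(6) - 2*80 = I*sqrt(6) - 160 = -160 + I*sqrt(6)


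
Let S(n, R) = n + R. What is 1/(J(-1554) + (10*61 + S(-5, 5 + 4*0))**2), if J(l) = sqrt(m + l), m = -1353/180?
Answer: 22326000/8307504693691 - 2*I*sqrt(1405365)/8307504693691 ≈ 2.6875e-6 - 2.854e-10*I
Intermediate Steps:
S(n, R) = R + n
m = -451/60 (m = -1353*1/180 = -451/60 ≈ -7.5167)
J(l) = sqrt(-451/60 + l)
1/(J(-1554) + (10*61 + S(-5, 5 + 4*0))**2) = 1/(sqrt(-6765 + 900*(-1554))/30 + (10*61 + ((5 + 4*0) - 5))**2) = 1/(sqrt(-6765 - 1398600)/30 + (610 + ((5 + 0) - 5))**2) = 1/(sqrt(-1405365)/30 + (610 + (5 - 5))**2) = 1/((I*sqrt(1405365))/30 + (610 + 0)**2) = 1/(I*sqrt(1405365)/30 + 610**2) = 1/(I*sqrt(1405365)/30 + 372100) = 1/(372100 + I*sqrt(1405365)/30)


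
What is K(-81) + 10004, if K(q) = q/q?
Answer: 10005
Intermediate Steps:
K(q) = 1
K(-81) + 10004 = 1 + 10004 = 10005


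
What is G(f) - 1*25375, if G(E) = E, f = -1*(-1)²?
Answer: -25376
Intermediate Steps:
f = -1 (f = -1*1 = -1)
G(f) - 1*25375 = -1 - 1*25375 = -1 - 25375 = -25376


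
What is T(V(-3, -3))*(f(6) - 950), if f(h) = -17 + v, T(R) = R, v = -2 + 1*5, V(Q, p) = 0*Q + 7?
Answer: -6748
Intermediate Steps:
V(Q, p) = 7 (V(Q, p) = 0 + 7 = 7)
v = 3 (v = -2 + 5 = 3)
f(h) = -14 (f(h) = -17 + 3 = -14)
T(V(-3, -3))*(f(6) - 950) = 7*(-14 - 950) = 7*(-964) = -6748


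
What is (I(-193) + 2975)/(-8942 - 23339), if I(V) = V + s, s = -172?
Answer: -2610/32281 ≈ -0.080853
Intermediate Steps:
I(V) = -172 + V (I(V) = V - 172 = -172 + V)
(I(-193) + 2975)/(-8942 - 23339) = ((-172 - 193) + 2975)/(-8942 - 23339) = (-365 + 2975)/(-32281) = 2610*(-1/32281) = -2610/32281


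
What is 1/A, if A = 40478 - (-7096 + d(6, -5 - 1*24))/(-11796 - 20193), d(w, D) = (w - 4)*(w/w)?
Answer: 31989/1294843648 ≈ 2.4705e-5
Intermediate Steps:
d(w, D) = -4 + w (d(w, D) = (-4 + w)*1 = -4 + w)
A = 1294843648/31989 (A = 40478 - (-7096 + (-4 + 6))/(-11796 - 20193) = 40478 - (-7096 + 2)/(-31989) = 40478 - (-7094)*(-1)/31989 = 40478 - 1*7094/31989 = 40478 - 7094/31989 = 1294843648/31989 ≈ 40478.)
1/A = 1/(1294843648/31989) = 31989/1294843648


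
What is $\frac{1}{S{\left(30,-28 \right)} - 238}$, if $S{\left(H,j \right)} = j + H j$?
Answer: $- \frac{1}{1106} \approx -0.00090416$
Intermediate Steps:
$\frac{1}{S{\left(30,-28 \right)} - 238} = \frac{1}{- 28 \left(1 + 30\right) - 238} = \frac{1}{\left(-28\right) 31 - 238} = \frac{1}{-868 - 238} = \frac{1}{-1106} = - \frac{1}{1106}$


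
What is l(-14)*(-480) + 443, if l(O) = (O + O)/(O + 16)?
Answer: 7163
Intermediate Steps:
l(O) = 2*O/(16 + O) (l(O) = (2*O)/(16 + O) = 2*O/(16 + O))
l(-14)*(-480) + 443 = (2*(-14)/(16 - 14))*(-480) + 443 = (2*(-14)/2)*(-480) + 443 = (2*(-14)*(½))*(-480) + 443 = -14*(-480) + 443 = 6720 + 443 = 7163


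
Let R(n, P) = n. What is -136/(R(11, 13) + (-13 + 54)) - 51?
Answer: -697/13 ≈ -53.615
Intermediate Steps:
-136/(R(11, 13) + (-13 + 54)) - 51 = -136/(11 + (-13 + 54)) - 51 = -136/(11 + 41) - 51 = -136/52 - 51 = -136*1/52 - 51 = -34/13 - 51 = -697/13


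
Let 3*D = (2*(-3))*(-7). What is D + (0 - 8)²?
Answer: 78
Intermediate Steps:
D = 14 (D = ((2*(-3))*(-7))/3 = (-6*(-7))/3 = (⅓)*42 = 14)
D + (0 - 8)² = 14 + (0 - 8)² = 14 + (-8)² = 14 + 64 = 78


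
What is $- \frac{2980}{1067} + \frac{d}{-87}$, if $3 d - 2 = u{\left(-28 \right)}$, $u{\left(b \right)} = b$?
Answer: $- \frac{750038}{278487} \approx -2.6933$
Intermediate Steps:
$d = - \frac{26}{3}$ ($d = \frac{2}{3} + \frac{1}{3} \left(-28\right) = \frac{2}{3} - \frac{28}{3} = - \frac{26}{3} \approx -8.6667$)
$- \frac{2980}{1067} + \frac{d}{-87} = - \frac{2980}{1067} - \frac{26}{3 \left(-87\right)} = \left(-2980\right) \frac{1}{1067} - - \frac{26}{261} = - \frac{2980}{1067} + \frac{26}{261} = - \frac{750038}{278487}$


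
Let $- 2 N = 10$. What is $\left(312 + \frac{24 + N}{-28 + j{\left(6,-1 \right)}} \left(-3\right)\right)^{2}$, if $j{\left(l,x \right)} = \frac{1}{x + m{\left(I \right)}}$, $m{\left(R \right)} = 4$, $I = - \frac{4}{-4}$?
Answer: $\frac{679488489}{6889} \approx 98634.0$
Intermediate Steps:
$I = 1$ ($I = \left(-4\right) \left(- \frac{1}{4}\right) = 1$)
$N = -5$ ($N = \left(- \frac{1}{2}\right) 10 = -5$)
$j{\left(l,x \right)} = \frac{1}{4 + x}$ ($j{\left(l,x \right)} = \frac{1}{x + 4} = \frac{1}{4 + x}$)
$\left(312 + \frac{24 + N}{-28 + j{\left(6,-1 \right)}} \left(-3\right)\right)^{2} = \left(312 + \frac{24 - 5}{-28 + \frac{1}{4 - 1}} \left(-3\right)\right)^{2} = \left(312 + \frac{19}{-28 + \frac{1}{3}} \left(-3\right)\right)^{2} = \left(312 + \frac{19}{- \frac{83}{3}} \left(-3\right)\right)^{2} = \left(312 + 19 \left(- \frac{3}{83}\right) \left(-3\right)\right)^{2} = \left(312 - - \frac{171}{83}\right)^{2} = \left(312 + \frac{171}{83}\right)^{2} = \left(\frac{26067}{83}\right)^{2} = \frac{679488489}{6889}$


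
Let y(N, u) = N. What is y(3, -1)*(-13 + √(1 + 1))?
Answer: -39 + 3*√2 ≈ -34.757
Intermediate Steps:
y(3, -1)*(-13 + √(1 + 1)) = 3*(-13 + √(1 + 1)) = 3*(-13 + √2) = -39 + 3*√2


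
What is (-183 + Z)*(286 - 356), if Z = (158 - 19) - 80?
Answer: 8680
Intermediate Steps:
Z = 59 (Z = 139 - 80 = 59)
(-183 + Z)*(286 - 356) = (-183 + 59)*(286 - 356) = -124*(-70) = 8680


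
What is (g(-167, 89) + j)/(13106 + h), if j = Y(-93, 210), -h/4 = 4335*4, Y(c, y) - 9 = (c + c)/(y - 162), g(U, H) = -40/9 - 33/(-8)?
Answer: -173/2025144 ≈ -8.5426e-5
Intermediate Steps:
g(U, H) = -23/72 (g(U, H) = -40*1/9 - 33*(-1/8) = -40/9 + 33/8 = -23/72)
Y(c, y) = 9 + 2*c/(-162 + y) (Y(c, y) = 9 + (c + c)/(y - 162) = 9 + (2*c)/(-162 + y) = 9 + 2*c/(-162 + y))
h = -69360 (h = -17340*4 = -4*17340 = -69360)
j = 41/8 (j = (-1458 + 2*(-93) + 9*210)/(-162 + 210) = (-1458 - 186 + 1890)/48 = (1/48)*246 = 41/8 ≈ 5.1250)
(g(-167, 89) + j)/(13106 + h) = (-23/72 + 41/8)/(13106 - 69360) = (173/36)/(-56254) = (173/36)*(-1/56254) = -173/2025144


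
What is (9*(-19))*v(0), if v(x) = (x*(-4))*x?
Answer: 0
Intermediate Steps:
v(x) = -4*x² (v(x) = (-4*x)*x = -4*x²)
(9*(-19))*v(0) = (9*(-19))*(-4*0²) = -(-684)*0 = -171*0 = 0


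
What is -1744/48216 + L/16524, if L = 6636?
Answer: 1010915/2766393 ≈ 0.36543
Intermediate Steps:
-1744/48216 + L/16524 = -1744/48216 + 6636/16524 = -1744*1/48216 + 6636*(1/16524) = -218/6027 + 553/1377 = 1010915/2766393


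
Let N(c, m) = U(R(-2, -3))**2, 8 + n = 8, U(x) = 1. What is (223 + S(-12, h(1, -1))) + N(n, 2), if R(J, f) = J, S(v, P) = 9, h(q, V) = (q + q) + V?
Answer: 233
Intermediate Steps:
h(q, V) = V + 2*q (h(q, V) = 2*q + V = V + 2*q)
n = 0 (n = -8 + 8 = 0)
N(c, m) = 1 (N(c, m) = 1**2 = 1)
(223 + S(-12, h(1, -1))) + N(n, 2) = (223 + 9) + 1 = 232 + 1 = 233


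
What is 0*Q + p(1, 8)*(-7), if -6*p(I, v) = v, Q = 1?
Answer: 28/3 ≈ 9.3333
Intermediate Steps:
p(I, v) = -v/6
0*Q + p(1, 8)*(-7) = 0*1 - 1/6*8*(-7) = 0 - 4/3*(-7) = 0 + 28/3 = 28/3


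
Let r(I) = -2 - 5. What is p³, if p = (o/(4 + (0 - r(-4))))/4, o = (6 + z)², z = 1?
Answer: 117649/85184 ≈ 1.3811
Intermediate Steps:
r(I) = -7
o = 49 (o = (6 + 1)² = 7² = 49)
p = 49/44 (p = (49/(4 + (0 - 1*(-7))))/4 = (49/(4 + (0 + 7)))*(¼) = (49/(4 + 7))*(¼) = (49/11)*(¼) = 49/44 ≈ 1.1136)
p³ = (49/44)³ = 117649/85184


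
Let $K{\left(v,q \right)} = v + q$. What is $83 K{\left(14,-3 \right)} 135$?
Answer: $123255$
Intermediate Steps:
$K{\left(v,q \right)} = q + v$
$83 K{\left(14,-3 \right)} 135 = 83 \left(-3 + 14\right) 135 = 83 \cdot 11 \cdot 135 = 913 \cdot 135 = 123255$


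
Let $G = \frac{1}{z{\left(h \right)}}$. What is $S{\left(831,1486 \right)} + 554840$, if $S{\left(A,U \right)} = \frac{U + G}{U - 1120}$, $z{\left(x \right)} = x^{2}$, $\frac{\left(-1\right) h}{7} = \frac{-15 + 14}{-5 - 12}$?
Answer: $\frac{9950573663}{17934} \approx 5.5484 \cdot 10^{5}$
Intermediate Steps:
$h = - \frac{7}{17}$ ($h = - 7 \frac{-15 + 14}{-5 - 12} = - 7 \left(- \frac{1}{-17}\right) = - 7 \left(\left(-1\right) \left(- \frac{1}{17}\right)\right) = \left(-7\right) \frac{1}{17} = - \frac{7}{17} \approx -0.41176$)
$G = \frac{289}{49}$ ($G = \frac{1}{\left(- \frac{7}{17}\right)^{2}} = \frac{1}{\frac{49}{289}} = \frac{289}{49} \approx 5.898$)
$S{\left(A,U \right)} = \frac{\frac{289}{49} + U}{-1120 + U}$ ($S{\left(A,U \right)} = \frac{U + \frac{289}{49}}{U - 1120} = \frac{\frac{289}{49} + U}{-1120 + U}$)
$S{\left(831,1486 \right)} + 554840 = \frac{\frac{289}{49} + 1486}{-1120 + 1486} + 554840 = \frac{1}{366} \cdot \frac{73103}{49} + 554840 = \frac{73103}{17934} + 554840 = \frac{9950573663}{17934}$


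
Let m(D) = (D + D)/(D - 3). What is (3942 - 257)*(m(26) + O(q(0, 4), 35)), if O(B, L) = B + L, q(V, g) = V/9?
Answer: 3158045/23 ≈ 1.3731e+5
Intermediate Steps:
q(V, g) = V/9 (q(V, g) = V*(⅑) = V/9)
m(D) = 2*D/(-3 + D) (m(D) = (2*D)/(-3 + D) = 2*D/(-3 + D))
(3942 - 257)*(m(26) + O(q(0, 4), 35)) = (3942 - 257)*(2*26/(-3 + 26) + ((⅑)*0 + 35)) = 3685*(2*26/23 + (0 + 35)) = 3685*(2*26*(1/23) + 35) = 3685*(52/23 + 35) = 3685*(857/23) = 3158045/23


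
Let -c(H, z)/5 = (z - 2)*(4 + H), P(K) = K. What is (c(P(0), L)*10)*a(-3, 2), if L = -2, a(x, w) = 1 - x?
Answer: 3200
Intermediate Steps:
c(H, z) = -5*(-2 + z)*(4 + H) (c(H, z) = -5*(z - 2)*(4 + H) = -5*(-2 + z)*(4 + H))
(c(P(0), L)*10)*a(-3, 2) = ((40 - 20*(-2) + 10*0 - 5*0*(-2))*10)*(1 - 1*(-3)) = ((40 + 40 + 0 + 0)*10)*(1 + 3) = (80*10)*4 = 800*4 = 3200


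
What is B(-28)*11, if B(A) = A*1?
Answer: -308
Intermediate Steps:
B(A) = A
B(-28)*11 = -28*11 = -308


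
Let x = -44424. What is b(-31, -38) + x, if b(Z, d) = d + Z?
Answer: -44493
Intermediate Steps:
b(Z, d) = Z + d
b(-31, -38) + x = (-31 - 38) - 44424 = -69 - 44424 = -44493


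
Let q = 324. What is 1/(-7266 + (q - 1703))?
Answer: -1/8645 ≈ -0.00011567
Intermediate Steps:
1/(-7266 + (q - 1703)) = 1/(-7266 + (324 - 1703)) = 1/(-7266 - 1379) = 1/(-8645) = -1/8645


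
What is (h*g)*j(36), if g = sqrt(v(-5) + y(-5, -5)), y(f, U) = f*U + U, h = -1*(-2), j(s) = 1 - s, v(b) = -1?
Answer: -70*sqrt(19) ≈ -305.12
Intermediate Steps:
h = 2
y(f, U) = U + U*f (y(f, U) = U*f + U = U + U*f)
g = sqrt(19) (g = sqrt(-1 - 5*(1 - 5)) = sqrt(-1 - 5*(-4)) = sqrt(-1 + 20) = sqrt(19) ≈ 4.3589)
(h*g)*j(36) = (2*sqrt(19))*(1 - 1*36) = (2*sqrt(19))*(1 - 36) = (2*sqrt(19))*(-35) = -70*sqrt(19)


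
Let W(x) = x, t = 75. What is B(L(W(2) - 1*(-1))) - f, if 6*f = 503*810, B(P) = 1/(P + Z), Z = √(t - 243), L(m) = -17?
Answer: -31032602/457 - 2*I*√42/457 ≈ -67905.0 - 0.028362*I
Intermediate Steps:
Z = 2*I*√42 (Z = √(75 - 243) = √(-168) = 2*I*√42 ≈ 12.961*I)
B(P) = 1/(P + 2*I*√42)
f = 67905 (f = (503*810)/6 = (⅙)*407430 = 67905)
B(L(W(2) - 1*(-1))) - f = 1/(-17 + 2*I*√42) - 1*67905 = 1/(-17 + 2*I*√42) - 67905 = -67905 + 1/(-17 + 2*I*√42)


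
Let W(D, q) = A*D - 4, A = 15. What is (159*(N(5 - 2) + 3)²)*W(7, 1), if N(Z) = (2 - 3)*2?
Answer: 16059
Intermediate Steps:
W(D, q) = -4 + 15*D (W(D, q) = 15*D - 4 = -4 + 15*D)
N(Z) = -2 (N(Z) = -1*2 = -2)
(159*(N(5 - 2) + 3)²)*W(7, 1) = (159*(-2 + 3)²)*(-4 + 15*7) = (159*1²)*(-4 + 105) = (159*1)*101 = 159*101 = 16059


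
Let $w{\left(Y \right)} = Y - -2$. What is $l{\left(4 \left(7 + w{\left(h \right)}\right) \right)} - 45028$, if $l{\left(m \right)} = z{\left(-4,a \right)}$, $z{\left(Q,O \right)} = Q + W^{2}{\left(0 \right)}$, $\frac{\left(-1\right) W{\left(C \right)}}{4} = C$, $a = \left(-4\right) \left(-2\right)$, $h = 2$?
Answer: $-45032$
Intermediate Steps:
$a = 8$
$W{\left(C \right)} = - 4 C$
$w{\left(Y \right)} = 2 + Y$ ($w{\left(Y \right)} = Y + 2 = 2 + Y$)
$z{\left(Q,O \right)} = Q$ ($z{\left(Q,O \right)} = Q + \left(\left(-4\right) 0\right)^{2} = Q + 0^{2} = Q + 0 = Q$)
$l{\left(m \right)} = -4$
$l{\left(4 \left(7 + w{\left(h \right)}\right) \right)} - 45028 = -4 - 45028 = -45032$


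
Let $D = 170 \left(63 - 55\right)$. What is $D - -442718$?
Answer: $444078$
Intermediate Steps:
$D = 1360$ ($D = 170 \cdot 8 = 1360$)
$D - -442718 = 1360 - -442718 = 1360 + 442718 = 444078$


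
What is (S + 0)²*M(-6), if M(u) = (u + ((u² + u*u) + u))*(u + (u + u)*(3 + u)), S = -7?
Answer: 88200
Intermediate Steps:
M(u) = (u + 2*u*(3 + u))*(2*u + 2*u²) (M(u) = (u + ((u² + u²) + u))*(u + (2*u)*(3 + u)) = (u + (2*u² + u))*(u + 2*u*(3 + u)) = (u + (u + 2*u²))*(u + 2*u*(3 + u)) = (2*u + 2*u²)*(u + 2*u*(3 + u)) = (u + 2*u*(3 + u))*(2*u + 2*u²))
(S + 0)²*M(-6) = (-7 + 0)²*((-6)²*(14 + 4*(-6)² + 18*(-6))) = (-7)²*(36*(14 + 4*36 - 108)) = 49*(36*(14 + 144 - 108)) = 49*(36*50) = 49*1800 = 88200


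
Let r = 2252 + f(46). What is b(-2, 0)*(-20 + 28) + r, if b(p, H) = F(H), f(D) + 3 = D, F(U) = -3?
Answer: 2271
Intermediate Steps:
f(D) = -3 + D
b(p, H) = -3
r = 2295 (r = 2252 + (-3 + 46) = 2252 + 43 = 2295)
b(-2, 0)*(-20 + 28) + r = -3*(-20 + 28) + 2295 = -3*8 + 2295 = -24 + 2295 = 2271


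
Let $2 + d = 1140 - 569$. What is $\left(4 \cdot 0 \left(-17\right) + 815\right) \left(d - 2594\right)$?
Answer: $-1650375$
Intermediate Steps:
$d = 569$ ($d = -2 + \left(1140 - 569\right) = -2 + 571 = 569$)
$\left(4 \cdot 0 \left(-17\right) + 815\right) \left(d - 2594\right) = \left(4 \cdot 0 \left(-17\right) + 815\right) \left(569 - 2594\right) = \left(0 \left(-17\right) + 815\right) \left(-2025\right) = \left(0 + 815\right) \left(-2025\right) = 815 \left(-2025\right) = -1650375$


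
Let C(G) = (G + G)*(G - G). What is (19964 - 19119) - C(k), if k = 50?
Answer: 845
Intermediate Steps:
C(G) = 0 (C(G) = (2*G)*0 = 0)
(19964 - 19119) - C(k) = (19964 - 19119) - 1*0 = 845 + 0 = 845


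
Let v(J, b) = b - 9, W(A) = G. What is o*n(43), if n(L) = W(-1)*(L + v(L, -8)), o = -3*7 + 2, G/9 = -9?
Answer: 40014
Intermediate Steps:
G = -81 (G = 9*(-9) = -81)
W(A) = -81
o = -19 (o = -21 + 2 = -19)
v(J, b) = -9 + b
n(L) = 1377 - 81*L (n(L) = -81*(L + (-9 - 8)) = -81*(L - 17) = -81*(-17 + L) = 1377 - 81*L)
o*n(43) = -19*(1377 - 81*43) = -19*(1377 - 3483) = -19*(-2106) = 40014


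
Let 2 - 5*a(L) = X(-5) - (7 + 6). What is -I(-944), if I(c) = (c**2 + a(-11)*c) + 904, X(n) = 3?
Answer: -4448872/5 ≈ -8.8977e+5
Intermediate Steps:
a(L) = 12/5 (a(L) = 2/5 - (3 - (7 + 6))/5 = 2/5 - (3 - 1*13)/5 = 2/5 - (3 - 13)/5 = 2/5 - 1/5*(-10) = 2/5 + 2 = 12/5)
I(c) = 904 + c**2 + 12*c/5 (I(c) = (c**2 + 12*c/5) + 904 = 904 + c**2 + 12*c/5)
-I(-944) = -(904 + (-944)**2 + (12/5)*(-944)) = -(904 + 891136 - 11328/5) = -1*4448872/5 = -4448872/5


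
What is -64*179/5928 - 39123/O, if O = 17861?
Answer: -54567095/13235001 ≈ -4.1229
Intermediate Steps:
-64*179/5928 - 39123/O = -64*179/5928 - 39123/17861 = -11456*1/5928 - 39123*1/17861 = -1432/741 - 39123/17861 = -54567095/13235001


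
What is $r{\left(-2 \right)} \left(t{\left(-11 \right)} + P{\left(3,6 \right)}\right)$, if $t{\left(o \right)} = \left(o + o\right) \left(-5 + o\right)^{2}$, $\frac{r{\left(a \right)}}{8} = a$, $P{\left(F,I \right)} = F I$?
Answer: $89824$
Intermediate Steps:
$r{\left(a \right)} = 8 a$
$t{\left(o \right)} = 2 o \left(-5 + o\right)^{2}$
$r{\left(-2 \right)} \left(t{\left(-11 \right)} + P{\left(3,6 \right)}\right) = 8 \left(-2\right) \left(2 \left(-11\right) \left(-5 - 11\right)^{2} + 3 \cdot 6\right) = - 16 \left(2 \left(-11\right) \left(-16\right)^{2} + 18\right) = - 16 \left(2 \left(-11\right) 256 + 18\right) = - 16 \left(-5632 + 18\right) = \left(-16\right) \left(-5614\right) = 89824$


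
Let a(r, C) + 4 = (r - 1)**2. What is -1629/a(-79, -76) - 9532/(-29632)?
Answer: 264503/3948464 ≈ 0.066989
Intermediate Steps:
a(r, C) = -4 + (-1 + r)**2 (a(r, C) = -4 + (r - 1)**2 = -4 + (-1 + r)**2)
-1629/a(-79, -76) - 9532/(-29632) = -1629/(-4 + (-1 - 79)**2) - 9532/(-29632) = -1629/(-4 + (-80)**2) - 9532*(-1/29632) = -1629/(-4 + 6400) + 2383/7408 = -1629/6396 + 2383/7408 = -1629*1/6396 + 2383/7408 = -543/2132 + 2383/7408 = 264503/3948464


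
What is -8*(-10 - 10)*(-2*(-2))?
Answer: 640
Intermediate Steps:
-8*(-10 - 10)*(-2*(-2)) = -(-160)*4 = -8*(-80) = 640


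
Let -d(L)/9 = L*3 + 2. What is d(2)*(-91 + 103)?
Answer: -864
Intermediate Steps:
d(L) = -18 - 27*L (d(L) = -9*(L*3 + 2) = -9*(3*L + 2) = -9*(2 + 3*L) = -18 - 27*L)
d(2)*(-91 + 103) = (-18 - 27*2)*(-91 + 103) = (-18 - 54)*12 = -72*12 = -864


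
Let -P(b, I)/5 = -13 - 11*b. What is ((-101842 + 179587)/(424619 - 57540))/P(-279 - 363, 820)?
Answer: -15549/2587539871 ≈ -6.0092e-6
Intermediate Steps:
P(b, I) = 65 + 55*b (P(b, I) = -5*(-13 - 11*b) = 65 + 55*b)
((-101842 + 179587)/(424619 - 57540))/P(-279 - 363, 820) = ((-101842 + 179587)/(424619 - 57540))/(65 + 55*(-279 - 363)) = (77745/367079)/(65 + 55*(-642)) = (77745*(1/367079))/(65 - 35310) = (77745/367079)/(-35245) = (77745/367079)*(-1/35245) = -15549/2587539871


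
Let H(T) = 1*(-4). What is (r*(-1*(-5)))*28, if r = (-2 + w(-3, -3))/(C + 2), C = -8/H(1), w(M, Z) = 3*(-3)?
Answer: -385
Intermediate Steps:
w(M, Z) = -9
H(T) = -4
C = 2 (C = -8/(-4) = -8*(-¼) = 2)
r = -11/4 (r = (-2 - 9)/(2 + 2) = -11/4 ≈ -2.7500)
(r*(-1*(-5)))*28 = -(-11)*(-5)/4*28 = -11/4*5*28 = -55/4*28 = -385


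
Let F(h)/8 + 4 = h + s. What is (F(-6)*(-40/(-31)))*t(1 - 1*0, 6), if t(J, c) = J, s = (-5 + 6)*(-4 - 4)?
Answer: -5760/31 ≈ -185.81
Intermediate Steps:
s = -8 (s = 1*(-8) = -8)
F(h) = -96 + 8*h (F(h) = -32 + 8*(h - 8) = -32 + 8*(-8 + h) = -32 + (-64 + 8*h) = -96 + 8*h)
(F(-6)*(-40/(-31)))*t(1 - 1*0, 6) = ((-96 + 8*(-6))*(-40/(-31)))*(1 - 1*0) = ((-96 - 48)*(-40*(-1/31)))*(1 + 0) = -144*40/31*1 = -5760/31*1 = -5760/31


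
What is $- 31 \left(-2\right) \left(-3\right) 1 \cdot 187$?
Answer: $-34782$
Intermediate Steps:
$- 31 \left(-2\right) \left(-3\right) 1 \cdot 187 = - 31 \cdot 6 \cdot 1 \cdot 187 = \left(-31\right) 6 \cdot 187 = \left(-186\right) 187 = -34782$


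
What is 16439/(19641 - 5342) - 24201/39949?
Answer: 310671512/571230751 ≈ 0.54386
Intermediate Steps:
16439/(19641 - 5342) - 24201/39949 = 16439/14299 - 24201*1/39949 = 16439*(1/14299) - 24201/39949 = 16439/14299 - 24201/39949 = 310671512/571230751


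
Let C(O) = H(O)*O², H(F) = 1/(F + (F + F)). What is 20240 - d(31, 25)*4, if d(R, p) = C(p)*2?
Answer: 60520/3 ≈ 20173.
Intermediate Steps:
H(F) = 1/(3*F) (H(F) = 1/(F + 2*F) = 1/(3*F))
C(O) = O/3 (C(O) = (1/(3*O))*O² = O/3)
d(R, p) = 2*p/3 (d(R, p) = (p/3)*2 = 2*p/3)
20240 - d(31, 25)*4 = 20240 - (⅔)*25*4 = 20240 - 50*4/3 = 20240 - 1*200/3 = 20240 - 200/3 = 60520/3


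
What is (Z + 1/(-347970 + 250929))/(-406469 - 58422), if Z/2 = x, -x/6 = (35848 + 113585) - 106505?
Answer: 49989312577/45113487531 ≈ 1.1081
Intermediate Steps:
x = -257568 (x = -6*((35848 + 113585) - 106505) = -6*(149433 - 106505) = -6*42928 = -257568)
Z = -515136 (Z = 2*(-257568) = -515136)
(Z + 1/(-347970 + 250929))/(-406469 - 58422) = (-515136 + 1/(-347970 + 250929))/(-406469 - 58422) = (-515136 + 1/(-97041))/(-464891) = (-515136 - 1/97041)*(-1/464891) = -49989312577/97041*(-1/464891) = 49989312577/45113487531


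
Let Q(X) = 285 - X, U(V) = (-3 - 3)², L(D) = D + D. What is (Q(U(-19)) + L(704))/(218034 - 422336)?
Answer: -1657/204302 ≈ -0.0081105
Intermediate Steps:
L(D) = 2*D
U(V) = 36 (U(V) = (-6)² = 36)
(Q(U(-19)) + L(704))/(218034 - 422336) = ((285 - 1*36) + 2*704)/(218034 - 422336) = ((285 - 36) + 1408)/(-204302) = (249 + 1408)*(-1/204302) = 1657*(-1/204302) = -1657/204302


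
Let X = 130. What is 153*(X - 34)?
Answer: 14688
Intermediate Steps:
153*(X - 34) = 153*(130 - 34) = 153*96 = 14688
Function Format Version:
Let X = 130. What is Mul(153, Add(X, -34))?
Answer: 14688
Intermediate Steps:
Mul(153, Add(X, -34)) = Mul(153, Add(130, -34)) = Mul(153, 96) = 14688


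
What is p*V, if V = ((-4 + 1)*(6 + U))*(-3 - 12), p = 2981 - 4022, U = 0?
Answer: -281070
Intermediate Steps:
p = -1041
V = 270 (V = ((-4 + 1)*(6 + 0))*(-3 - 12) = -3*6*(-15) = -18*(-15) = 270)
p*V = -1041*270 = -281070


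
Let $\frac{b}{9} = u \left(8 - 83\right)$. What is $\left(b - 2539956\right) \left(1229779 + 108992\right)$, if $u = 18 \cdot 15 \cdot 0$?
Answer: $-3400419434076$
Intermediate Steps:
$u = 0$ ($u = 270 \cdot 0 = 0$)
$b = 0$ ($b = 9 \cdot 0 \left(8 - 83\right) = 9 \cdot 0 \left(-75\right) = 9 \cdot 0 = 0$)
$\left(b - 2539956\right) \left(1229779 + 108992\right) = \left(0 - 2539956\right) \left(1229779 + 108992\right) = \left(-2539956\right) 1338771 = -3400419434076$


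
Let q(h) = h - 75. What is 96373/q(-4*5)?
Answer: -96373/95 ≈ -1014.5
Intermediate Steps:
q(h) = -75 + h
96373/q(-4*5) = 96373/(-75 - 4*5) = 96373/(-75 - 20) = 96373/(-95) = 96373*(-1/95) = -96373/95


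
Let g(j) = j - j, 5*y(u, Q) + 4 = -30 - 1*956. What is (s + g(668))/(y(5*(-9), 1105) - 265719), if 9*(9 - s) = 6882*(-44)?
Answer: -100963/797751 ≈ -0.12656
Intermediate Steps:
y(u, Q) = -198 (y(u, Q) = -4/5 + (-30 - 1*956)/5 = -4/5 + (-30 - 956)/5 = -4/5 + (1/5)*(-986) = -4/5 - 986/5 = -198)
g(j) = 0
s = 100963/3 (s = 9 - 2294*(-44)/3 = 9 - 1/9*(-302808) = 9 + 100936/3 = 100963/3 ≈ 33654.)
(s + g(668))/(y(5*(-9), 1105) - 265719) = (100963/3 + 0)/(-198 - 265719) = (100963/3)/(-265917) = (100963/3)*(-1/265917) = -100963/797751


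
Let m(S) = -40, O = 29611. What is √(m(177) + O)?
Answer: √29571 ≈ 171.96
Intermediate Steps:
√(m(177) + O) = √(-40 + 29611) = √29571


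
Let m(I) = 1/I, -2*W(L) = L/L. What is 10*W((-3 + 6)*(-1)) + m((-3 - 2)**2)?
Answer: -124/25 ≈ -4.9600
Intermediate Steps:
W(L) = -1/2 (W(L) = -L/(2*L) = -1/2*1 = -1/2)
10*W((-3 + 6)*(-1)) + m((-3 - 2)**2) = 10*(-1/2) + 1/((-3 - 2)**2) = -5 + 1/((-5)**2) = -5 + 1/25 = -124/25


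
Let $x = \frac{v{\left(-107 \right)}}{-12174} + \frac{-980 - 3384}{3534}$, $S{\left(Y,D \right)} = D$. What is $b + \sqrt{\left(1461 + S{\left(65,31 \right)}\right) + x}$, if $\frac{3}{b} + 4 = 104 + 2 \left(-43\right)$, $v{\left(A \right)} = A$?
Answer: $\frac{3}{14} + \frac{\sqrt{8516604188243266}}{2390162} \approx 38.825$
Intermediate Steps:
$x = - \frac{2930511}{2390162}$ ($x = - \frac{107}{-12174} + \frac{-980 - 3384}{3534} = \left(-107\right) \left(- \frac{1}{12174}\right) + \left(-980 - 3384\right) \frac{1}{3534} = \frac{107}{12174} - \frac{2182}{1767} = - \frac{2930511}{2390162} \approx -1.2261$)
$b = \frac{3}{14}$ ($b = \frac{3}{-4 + \left(104 + 2 \left(-43\right)\right)} = \frac{3}{-4 + \left(104 - 86\right)} = \frac{3}{-4 + 18} = \frac{3}{14} \approx 0.21429$)
$b + \sqrt{\left(1461 + S{\left(65,31 \right)}\right) + x} = \frac{3}{14} + \sqrt{\left(1461 + 31\right) - \frac{2930511}{2390162}} = \frac{3}{14} + \sqrt{1492 - \frac{2930511}{2390162}} = \frac{3}{14} + \sqrt{\frac{3563191193}{2390162}} = \frac{3}{14} + \frac{\sqrt{8516604188243266}}{2390162}$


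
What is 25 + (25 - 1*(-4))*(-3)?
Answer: -62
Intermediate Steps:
25 + (25 - 1*(-4))*(-3) = 25 + (25 + 4)*(-3) = 25 + 29*(-3) = 25 - 87 = -62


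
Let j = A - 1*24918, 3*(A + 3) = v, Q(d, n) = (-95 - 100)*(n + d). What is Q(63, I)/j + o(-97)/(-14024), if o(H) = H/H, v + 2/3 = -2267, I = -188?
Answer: -769186523/810208552 ≈ -0.94937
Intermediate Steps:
v = -6803/3 (v = -⅔ - 2267 = -6803/3 ≈ -2267.7)
Q(d, n) = -195*d - 195*n (Q(d, n) = -195*(d + n) = -195*d - 195*n)
o(H) = 1
A = -6830/9 (A = -3 + (⅓)*(-6803/3) = -3 - 6803/9 = -6830/9 ≈ -758.89)
j = -231092/9 (j = -6830/9 - 1*24918 = -6830/9 - 24918 = -231092/9 ≈ -25677.)
Q(63, I)/j + o(-97)/(-14024) = (-195*63 - 195*(-188))/(-231092/9) + 1/(-14024) = (-12285 + 36660)*(-9/231092) + 1*(-1/14024) = 24375*(-9/231092) - 1/14024 = -219375/231092 - 1/14024 = -769186523/810208552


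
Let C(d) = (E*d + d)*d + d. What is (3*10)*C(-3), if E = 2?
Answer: 720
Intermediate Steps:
C(d) = d + 3*d**2 (C(d) = (2*d + d)*d + d = (3*d)*d + d = 3*d**2 + d = d + 3*d**2)
(3*10)*C(-3) = (3*10)*(-3*(1 + 3*(-3))) = 30*(-3*(1 - 9)) = 30*(-3*(-8)) = 30*24 = 720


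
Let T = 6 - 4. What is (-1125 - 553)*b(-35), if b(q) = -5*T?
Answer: 16780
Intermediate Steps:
T = 2
b(q) = -10 (b(q) = -5*2 = -10)
(-1125 - 553)*b(-35) = (-1125 - 553)*(-10) = -1678*(-10) = 16780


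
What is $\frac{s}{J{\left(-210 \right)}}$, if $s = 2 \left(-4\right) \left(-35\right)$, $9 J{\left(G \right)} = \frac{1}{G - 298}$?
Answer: $-1280160$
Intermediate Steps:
$J{\left(G \right)} = \frac{1}{9 \left(-298 + G\right)}$ ($J{\left(G \right)} = \frac{1}{9 \left(G - 298\right)} = \frac{1}{9 \left(-298 + G\right)}$)
$s = 280$ ($s = \left(-8\right) \left(-35\right) = 280$)
$\frac{s}{J{\left(-210 \right)}} = \frac{280}{\frac{1}{9} \frac{1}{-298 - 210}} = \frac{280}{\frac{1}{9} \frac{1}{-508}} = \frac{280}{\frac{1}{9} \left(- \frac{1}{508}\right)} = \frac{280}{- \frac{1}{4572}} = 280 \left(-4572\right) = -1280160$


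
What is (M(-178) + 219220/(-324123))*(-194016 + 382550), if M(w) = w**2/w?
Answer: -10918591034876/324123 ≈ -3.3687e+7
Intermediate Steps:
M(w) = w
(M(-178) + 219220/(-324123))*(-194016 + 382550) = (-178 + 219220/(-324123))*(-194016 + 382550) = (-178 + 219220*(-1/324123))*188534 = (-178 - 219220/324123)*188534 = -57913114/324123*188534 = -10918591034876/324123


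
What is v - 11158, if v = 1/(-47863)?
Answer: -534055355/47863 ≈ -11158.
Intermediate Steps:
v = -1/47863 ≈ -2.0893e-5
v - 11158 = -1/47863 - 11158 = -534055355/47863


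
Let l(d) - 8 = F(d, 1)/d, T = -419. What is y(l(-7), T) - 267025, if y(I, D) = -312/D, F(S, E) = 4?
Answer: -111883163/419 ≈ -2.6702e+5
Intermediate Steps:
l(d) = 8 + 4/d
y(l(-7), T) - 267025 = -312/(-419) - 267025 = -312*(-1/419) - 267025 = 312/419 - 267025 = -111883163/419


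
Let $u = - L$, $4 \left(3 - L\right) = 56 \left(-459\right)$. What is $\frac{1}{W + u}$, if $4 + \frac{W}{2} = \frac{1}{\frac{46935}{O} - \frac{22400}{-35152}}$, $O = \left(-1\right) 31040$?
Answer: $- \frac{11932039}{76833812995} \approx -0.0001553$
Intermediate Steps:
$L = 6429$ ($L = 3 - \frac{56 \left(-459\right)}{4} = 3 - -6426 = 3 + 6426 = 6429$)
$O = -31040$
$W = - \frac{122734264}{11932039}$ ($W = -8 + \frac{2}{\frac{46935}{-31040} - \frac{22400}{-35152}} = -8 + \frac{2}{46935 \left(- \frac{1}{31040}\right) - - \frac{1400}{2197}} = -8 + \frac{2}{- \frac{9387}{6208} + \frac{1400}{2197}} = -8 + \frac{2}{- \frac{11932039}{13638976}} = -8 + 2 \left(- \frac{13638976}{11932039}\right) = -8 - \frac{27277952}{11932039} = - \frac{122734264}{11932039} \approx -10.286$)
$u = -6429$ ($u = \left(-1\right) 6429 = -6429$)
$\frac{1}{W + u} = \frac{1}{- \frac{122734264}{11932039} - 6429} = \frac{1}{- \frac{76833812995}{11932039}} = - \frac{11932039}{76833812995}$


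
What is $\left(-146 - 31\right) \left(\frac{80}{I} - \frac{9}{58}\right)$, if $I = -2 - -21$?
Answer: $- \frac{791013}{1102} \approx -717.8$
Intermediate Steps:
$I = 19$ ($I = -2 + 21 = 19$)
$\left(-146 - 31\right) \left(\frac{80}{I} - \frac{9}{58}\right) = \left(-146 - 31\right) \left(\frac{80}{19} - \frac{9}{58}\right) = - 177 \left(80 \cdot \frac{1}{19} - \frac{9}{58}\right) = - 177 \left(\frac{80}{19} - \frac{9}{58}\right) = \left(-177\right) \frac{4469}{1102} = - \frac{791013}{1102}$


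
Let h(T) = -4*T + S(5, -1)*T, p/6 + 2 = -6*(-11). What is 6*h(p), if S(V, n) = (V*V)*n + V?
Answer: -55296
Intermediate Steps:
p = 384 (p = -12 + 6*(-6*(-11)) = -12 + 6*66 = -12 + 396 = 384)
S(V, n) = V + n*V² (S(V, n) = V²*n + V = n*V² + V = V + n*V²)
h(T) = -24*T (h(T) = -4*T + (5*(1 + 5*(-1)))*T = -4*T + (5*(1 - 5))*T = -4*T + (5*(-4))*T = -4*T - 20*T = -24*T)
6*h(p) = 6*(-24*384) = 6*(-9216) = -55296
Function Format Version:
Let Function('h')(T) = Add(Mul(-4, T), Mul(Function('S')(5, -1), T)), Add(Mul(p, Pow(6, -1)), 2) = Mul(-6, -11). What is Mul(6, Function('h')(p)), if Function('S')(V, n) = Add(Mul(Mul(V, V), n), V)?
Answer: -55296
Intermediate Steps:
p = 384 (p = Add(-12, Mul(6, Mul(-6, -11))) = Add(-12, Mul(6, 66)) = Add(-12, 396) = 384)
Function('S')(V, n) = Add(V, Mul(n, Pow(V, 2))) (Function('S')(V, n) = Add(Mul(Pow(V, 2), n), V) = Add(Mul(n, Pow(V, 2)), V) = Add(V, Mul(n, Pow(V, 2))))
Function('h')(T) = Mul(-24, T) (Function('h')(T) = Add(Mul(-4, T), Mul(Mul(5, Add(1, Mul(5, -1))), T)) = Add(Mul(-4, T), Mul(Mul(5, Add(1, -5)), T)) = Add(Mul(-4, T), Mul(Mul(5, -4), T)) = Add(Mul(-4, T), Mul(-20, T)) = Mul(-24, T))
Mul(6, Function('h')(p)) = Mul(6, Mul(-24, 384)) = Mul(6, -9216) = -55296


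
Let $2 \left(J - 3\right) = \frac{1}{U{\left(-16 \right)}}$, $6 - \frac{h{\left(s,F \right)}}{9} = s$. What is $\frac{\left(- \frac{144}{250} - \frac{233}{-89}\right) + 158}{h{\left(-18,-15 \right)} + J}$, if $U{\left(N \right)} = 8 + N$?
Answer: $\frac{28487472}{38970875} \approx 0.73099$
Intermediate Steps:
$h{\left(s,F \right)} = 54 - 9 s$
$J = \frac{47}{16}$ ($J = 3 + \frac{1}{2 \left(8 - 16\right)} = 3 + \frac{1}{2 \left(-8\right)} = 3 + \frac{1}{2} \left(- \frac{1}{8}\right) = 3 - \frac{1}{16} = \frac{47}{16} \approx 2.9375$)
$\frac{\left(- \frac{144}{250} - \frac{233}{-89}\right) + 158}{h{\left(-18,-15 \right)} + J} = \frac{\left(- \frac{144}{250} - \frac{233}{-89}\right) + 158}{\left(54 - -162\right) + \frac{47}{16}} = \frac{\left(\left(-144\right) \frac{1}{250} - - \frac{233}{89}\right) + 158}{\left(54 + 162\right) + \frac{47}{16}} = \frac{\left(- \frac{72}{125} + \frac{233}{89}\right) + 158}{216 + \frac{47}{16}} = \frac{\frac{22717}{11125} + 158}{\frac{3503}{16}} = \frac{1780467}{11125} \cdot \frac{16}{3503} = \frac{28487472}{38970875}$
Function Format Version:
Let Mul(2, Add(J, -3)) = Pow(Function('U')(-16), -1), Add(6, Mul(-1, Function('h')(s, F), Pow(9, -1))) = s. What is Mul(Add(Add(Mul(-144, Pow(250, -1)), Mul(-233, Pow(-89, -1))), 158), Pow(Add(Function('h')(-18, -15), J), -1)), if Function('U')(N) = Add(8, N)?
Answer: Rational(28487472, 38970875) ≈ 0.73099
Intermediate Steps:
Function('h')(s, F) = Add(54, Mul(-9, s))
J = Rational(47, 16) (J = Add(3, Mul(Rational(1, 2), Pow(Add(8, -16), -1))) = Add(3, Mul(Rational(1, 2), Pow(-8, -1))) = Add(3, Mul(Rational(1, 2), Rational(-1, 8))) = Add(3, Rational(-1, 16)) = Rational(47, 16) ≈ 2.9375)
Mul(Add(Add(Mul(-144, Pow(250, -1)), Mul(-233, Pow(-89, -1))), 158), Pow(Add(Function('h')(-18, -15), J), -1)) = Mul(Add(Add(Mul(-144, Pow(250, -1)), Mul(-233, Pow(-89, -1))), 158), Pow(Add(Add(54, Mul(-9, -18)), Rational(47, 16)), -1)) = Mul(Add(Add(Mul(-144, Rational(1, 250)), Mul(-233, Rational(-1, 89))), 158), Pow(Add(Add(54, 162), Rational(47, 16)), -1)) = Mul(Add(Add(Rational(-72, 125), Rational(233, 89)), 158), Pow(Add(216, Rational(47, 16)), -1)) = Mul(Add(Rational(22717, 11125), 158), Pow(Rational(3503, 16), -1)) = Mul(Rational(1780467, 11125), Rational(16, 3503)) = Rational(28487472, 38970875)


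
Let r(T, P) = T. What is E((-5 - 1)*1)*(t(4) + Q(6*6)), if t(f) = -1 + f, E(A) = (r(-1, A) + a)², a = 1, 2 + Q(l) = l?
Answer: 0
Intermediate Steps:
Q(l) = -2 + l
E(A) = 0 (E(A) = (-1 + 1)² = 0² = 0)
E((-5 - 1)*1)*(t(4) + Q(6*6)) = 0*((-1 + 4) + (-2 + 6*6)) = 0*(3 + (-2 + 36)) = 0*(3 + 34) = 0*37 = 0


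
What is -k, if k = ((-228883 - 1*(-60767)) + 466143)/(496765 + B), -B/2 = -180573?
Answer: -298027/857911 ≈ -0.34739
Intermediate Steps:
B = 361146 (B = -2*(-180573) = 361146)
k = 298027/857911 (k = ((-228883 - 1*(-60767)) + 466143)/(496765 + 361146) = ((-228883 + 60767) + 466143)/857911 = (-168116 + 466143)*(1/857911) = 298027*(1/857911) = 298027/857911 ≈ 0.34739)
-k = -1*298027/857911 = -298027/857911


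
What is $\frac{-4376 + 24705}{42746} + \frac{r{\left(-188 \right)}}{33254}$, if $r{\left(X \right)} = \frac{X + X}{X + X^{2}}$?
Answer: $\frac{18013075}{37876306} \approx 0.47558$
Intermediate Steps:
$r{\left(X \right)} = \frac{2 X}{X + X^{2}}$
$\frac{-4376 + 24705}{42746} + \frac{r{\left(-188 \right)}}{33254} = \frac{-4376 + 24705}{42746} + \frac{2 \frac{1}{1 - 188}}{33254} = 20329 \cdot \frac{1}{42746} + \frac{2}{-187} \cdot \frac{1}{33254} = \frac{701}{1474} + 2 \left(- \frac{1}{187}\right) \frac{1}{33254} = \frac{701}{1474} - \frac{1}{3109249} = \frac{18013075}{37876306}$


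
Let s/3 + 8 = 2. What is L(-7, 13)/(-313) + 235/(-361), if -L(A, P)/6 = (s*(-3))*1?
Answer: 43409/112993 ≈ 0.38417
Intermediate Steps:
s = -18 (s = -24 + 3*2 = -24 + 6 = -18)
L(A, P) = -324 (L(A, P) = -6*(-18*(-3)) = -324)
L(-7, 13)/(-313) + 235/(-361) = -324/(-313) + 235/(-361) = -324*(-1/313) + 235*(-1/361) = 324/313 - 235/361 = 43409/112993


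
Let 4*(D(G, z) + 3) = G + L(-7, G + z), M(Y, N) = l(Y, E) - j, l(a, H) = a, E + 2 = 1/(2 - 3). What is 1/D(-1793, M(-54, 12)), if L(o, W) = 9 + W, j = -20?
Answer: -4/3623 ≈ -0.0011041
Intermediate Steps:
E = -3 (E = -2 + 1/(2 - 3) = -2 + 1/(-1) = -2 - 1 = -3)
M(Y, N) = 20 + Y (M(Y, N) = Y - 1*(-20) = Y + 20 = 20 + Y)
D(G, z) = -3/4 + G/2 + z/4 (D(G, z) = -3 + (G + (9 + (G + z)))/4 = -3 + (G + (9 + G + z))/4 = -3 + (9 + z + 2*G)/4 = -3 + (9/4 + G/2 + z/4) = -3/4 + G/2 + z/4)
1/D(-1793, M(-54, 12)) = 1/(-3/4 + (1/2)*(-1793) + (20 - 54)/4) = 1/(-3/4 - 1793/2 + (1/4)*(-34)) = 1/(-3/4 - 1793/2 - 17/2) = 1/(-3623/4) = -4/3623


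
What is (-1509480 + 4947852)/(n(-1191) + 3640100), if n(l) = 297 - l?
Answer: 859593/910397 ≈ 0.94420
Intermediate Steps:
(-1509480 + 4947852)/(n(-1191) + 3640100) = (-1509480 + 4947852)/((297 - 1*(-1191)) + 3640100) = 3438372/((297 + 1191) + 3640100) = 3438372/(1488 + 3640100) = 3438372/3641588 = 3438372*(1/3641588) = 859593/910397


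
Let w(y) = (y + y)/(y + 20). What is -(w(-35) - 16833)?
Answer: 50485/3 ≈ 16828.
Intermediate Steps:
w(y) = 2*y/(20 + y) (w(y) = (2*y)/(20 + y) = 2*y/(20 + y))
-(w(-35) - 16833) = -(2*(-35)/(20 - 35) - 16833) = -(2*(-35)/(-15) - 16833) = -(2*(-35)*(-1/15) - 16833) = -(14/3 - 16833) = -1*(-50485/3) = 50485/3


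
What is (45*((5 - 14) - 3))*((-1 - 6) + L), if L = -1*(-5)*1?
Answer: 1080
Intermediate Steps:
L = 5 (L = 5*1 = 5)
(45*((5 - 14) - 3))*((-1 - 6) + L) = (45*((5 - 14) - 3))*((-1 - 6) + 5) = (45*(-9 - 3))*(-7 + 5) = (45*(-12))*(-2) = -540*(-2) = 1080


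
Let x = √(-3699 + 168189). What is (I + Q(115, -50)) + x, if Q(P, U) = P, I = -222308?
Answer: -222193 + √164490 ≈ -2.2179e+5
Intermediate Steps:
x = √164490 ≈ 405.57
(I + Q(115, -50)) + x = (-222308 + 115) + √164490 = -222193 + √164490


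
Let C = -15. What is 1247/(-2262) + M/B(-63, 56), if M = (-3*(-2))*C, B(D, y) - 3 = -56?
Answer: 4741/4134 ≈ 1.1468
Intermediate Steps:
B(D, y) = -53 (B(D, y) = 3 - 56 = -53)
M = -90 (M = -3*(-2)*(-15) = 6*(-15) = -90)
1247/(-2262) + M/B(-63, 56) = 1247/(-2262) - 90/(-53) = 1247*(-1/2262) - 90*(-1/53) = -43/78 + 90/53 = 4741/4134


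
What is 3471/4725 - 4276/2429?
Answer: -560621/546525 ≈ -1.0258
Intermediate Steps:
3471/4725 - 4276/2429 = 3471*(1/4725) - 4276*1/2429 = 1157/1575 - 4276/2429 = -560621/546525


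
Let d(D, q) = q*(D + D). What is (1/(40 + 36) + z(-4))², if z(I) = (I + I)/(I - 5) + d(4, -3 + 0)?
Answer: 249608401/467856 ≈ 533.52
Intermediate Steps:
d(D, q) = 2*D*q (d(D, q) = q*(2*D) = 2*D*q)
z(I) = -24 + 2*I/(-5 + I) (z(I) = (I + I)/(I - 5) + 2*4*(-3 + 0) = (2*I)/(-5 + I) + 2*4*(-3) = 2*I/(-5 + I) - 24 = -24 + 2*I/(-5 + I))
(1/(40 + 36) + z(-4))² = (1/(40 + 36) + 2*(60 - 11*(-4))/(-5 - 4))² = (1/76 + 2*(60 + 44)/(-9))² = (1/76 + 2*(-⅑)*104)² = (1/76 - 208/9)² = (-15799/684)² = 249608401/467856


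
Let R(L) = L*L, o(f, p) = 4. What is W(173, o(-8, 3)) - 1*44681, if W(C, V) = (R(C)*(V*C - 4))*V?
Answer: 82319927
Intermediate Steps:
R(L) = L**2
W(C, V) = V*C**2*(-4 + C*V) (W(C, V) = (C**2*(V*C - 4))*V = (C**2*(C*V - 4))*V = (C**2*(-4 + C*V))*V = V*C**2*(-4 + C*V))
W(173, o(-8, 3)) - 1*44681 = 4*173**2*(-4 + 173*4) - 1*44681 = 4*29929*(-4 + 692) - 44681 = 4*29929*688 - 44681 = 82364608 - 44681 = 82319927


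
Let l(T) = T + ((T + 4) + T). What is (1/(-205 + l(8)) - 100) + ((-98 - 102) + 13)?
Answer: -50800/177 ≈ -287.01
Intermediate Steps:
l(T) = 4 + 3*T (l(T) = T + ((4 + T) + T) = T + (4 + 2*T) = 4 + 3*T)
(1/(-205 + l(8)) - 100) + ((-98 - 102) + 13) = (1/(-205 + (4 + 3*8)) - 100) + ((-98 - 102) + 13) = (1/(-205 + (4 + 24)) - 100) + (-200 + 13) = (1/(-205 + 28) - 100) - 187 = (1/(-177) - 100) - 187 = (-1/177 - 100) - 187 = -17701/177 - 187 = -50800/177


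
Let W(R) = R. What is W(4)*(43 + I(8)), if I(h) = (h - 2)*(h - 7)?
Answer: 196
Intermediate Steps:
I(h) = (-7 + h)*(-2 + h) (I(h) = (-2 + h)*(-7 + h) = (-7 + h)*(-2 + h))
W(4)*(43 + I(8)) = 4*(43 + (14 + 8**2 - 9*8)) = 4*(43 + (14 + 64 - 72)) = 4*(43 + 6) = 4*49 = 196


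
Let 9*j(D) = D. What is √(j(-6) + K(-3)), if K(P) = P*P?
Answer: 5*√3/3 ≈ 2.8868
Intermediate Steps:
K(P) = P²
j(D) = D/9
√(j(-6) + K(-3)) = √((⅑)*(-6) + (-3)²) = √(-⅔ + 9) = √(25/3) = 5*√3/3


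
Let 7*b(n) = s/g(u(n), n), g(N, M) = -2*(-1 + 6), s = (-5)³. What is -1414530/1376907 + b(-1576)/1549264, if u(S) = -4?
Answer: -1460985298105/1422128297632 ≈ -1.0273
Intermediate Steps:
s = -125
g(N, M) = -10 (g(N, M) = -2*5 = -10)
b(n) = 25/14 (b(n) = (-125/(-10))/7 = (-125*(-⅒))/7 = (⅐)*(25/2) = 25/14)
-1414530/1376907 + b(-1576)/1549264 = -1414530/1376907 + (25/14)/1549264 = -1414530*1/1376907 + (25/14)*(1/1549264) = -471510/458969 + 25/21689696 = -1460985298105/1422128297632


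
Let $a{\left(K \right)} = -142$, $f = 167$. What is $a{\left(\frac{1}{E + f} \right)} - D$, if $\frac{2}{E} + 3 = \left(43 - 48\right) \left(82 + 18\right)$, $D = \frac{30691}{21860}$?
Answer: $- \frac{3134811}{21860} \approx -143.4$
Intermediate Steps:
$D = \frac{30691}{21860}$ ($D = 30691 \cdot \frac{1}{21860} = \frac{30691}{21860} \approx 1.404$)
$E = - \frac{2}{503}$ ($E = \frac{2}{-3 + \left(43 - 48\right) \left(82 + 18\right)} = \frac{2}{-3 - 500} = \frac{2}{-503} = 2 \left(- \frac{1}{503}\right) = - \frac{2}{503} \approx -0.0039761$)
$a{\left(\frac{1}{E + f} \right)} - D = -142 - \frac{30691}{21860} = - \frac{3134811}{21860}$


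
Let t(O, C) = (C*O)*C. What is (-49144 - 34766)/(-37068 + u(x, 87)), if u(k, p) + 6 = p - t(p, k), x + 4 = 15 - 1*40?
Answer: 13985/18359 ≈ 0.76175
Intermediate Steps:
x = -29 (x = -4 + (15 - 1*40) = -4 + (15 - 40) = -4 - 25 = -29)
t(O, C) = O*C²
u(k, p) = -6 + p - p*k² (u(k, p) = -6 + (p - p*k²) = -6 + p - p*k²)
(-49144 - 34766)/(-37068 + u(x, 87)) = (-49144 - 34766)/(-37068 + (-6 + 87 - 1*87*(-29)²)) = -83910/(-37068 + (-6 + 87 - 1*87*841)) = -83910/(-37068 + (-6 + 87 - 73167)) = -83910/(-37068 - 73086) = -83910/(-110154) = -83910*(-1/110154) = 13985/18359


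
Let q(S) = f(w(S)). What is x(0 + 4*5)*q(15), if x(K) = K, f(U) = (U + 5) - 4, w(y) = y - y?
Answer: 20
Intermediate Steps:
w(y) = 0
f(U) = 1 + U (f(U) = (5 + U) - 4 = 1 + U)
q(S) = 1 (q(S) = 1 + 0 = 1)
x(0 + 4*5)*q(15) = (0 + 4*5)*1 = (0 + 20)*1 = 20*1 = 20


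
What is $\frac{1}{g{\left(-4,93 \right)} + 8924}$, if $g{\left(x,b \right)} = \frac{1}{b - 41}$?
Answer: $\frac{52}{464049} \approx 0.00011206$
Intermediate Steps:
$g{\left(x,b \right)} = \frac{1}{-41 + b}$
$\frac{1}{g{\left(-4,93 \right)} + 8924} = \frac{1}{\frac{1}{-41 + 93} + 8924} = \frac{1}{\frac{1}{52} + 8924} = \frac{1}{\frac{464049}{52}} = \frac{52}{464049}$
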